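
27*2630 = 71010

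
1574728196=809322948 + 765405248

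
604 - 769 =- 165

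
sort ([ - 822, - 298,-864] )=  [ - 864, - 822 , - 298]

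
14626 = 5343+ 9283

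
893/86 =10 + 33/86 = 10.38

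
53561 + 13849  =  67410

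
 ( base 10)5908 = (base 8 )13424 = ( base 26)8j6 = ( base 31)64i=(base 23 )b3k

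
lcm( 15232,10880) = 76160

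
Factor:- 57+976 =919^1 = 919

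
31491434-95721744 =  - 64230310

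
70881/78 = 23627/26 = 908.73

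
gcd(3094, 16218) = 34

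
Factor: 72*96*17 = 2^8*3^3 * 17^1 = 117504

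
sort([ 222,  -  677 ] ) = [-677 , 222 ]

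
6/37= 6/37 = 0.16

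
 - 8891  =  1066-9957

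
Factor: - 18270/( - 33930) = 7/13 = 7^1 * 13^( - 1)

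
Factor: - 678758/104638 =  - 113^( - 1 )*733^1 = - 733/113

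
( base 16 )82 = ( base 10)130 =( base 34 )3s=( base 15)8a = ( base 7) 244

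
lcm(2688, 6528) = 45696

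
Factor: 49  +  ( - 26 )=23 = 23^1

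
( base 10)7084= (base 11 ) 5360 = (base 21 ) G17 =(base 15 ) 2174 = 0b1101110101100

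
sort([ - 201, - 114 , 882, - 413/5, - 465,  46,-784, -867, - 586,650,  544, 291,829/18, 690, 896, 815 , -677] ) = [ - 867, - 784 , - 677 ,  -  586 ,- 465 ,  -  201, - 114  , - 413/5,  46, 829/18, 291, 544,650, 690, 815, 882, 896] 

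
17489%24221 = 17489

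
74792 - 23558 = 51234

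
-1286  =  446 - 1732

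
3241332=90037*36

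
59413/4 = 14853 + 1/4 = 14853.25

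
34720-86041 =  - 51321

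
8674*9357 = 81162618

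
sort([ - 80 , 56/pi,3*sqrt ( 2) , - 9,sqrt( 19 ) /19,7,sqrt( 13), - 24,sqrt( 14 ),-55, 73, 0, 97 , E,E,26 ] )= [ - 80, - 55,-24, -9, 0, sqrt( 19 ) /19,E,  E, sqrt( 13 ) , sqrt(14 ), 3*sqrt( 2 ) , 7,56/pi,26,73, 97] 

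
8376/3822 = 1396/637 = 2.19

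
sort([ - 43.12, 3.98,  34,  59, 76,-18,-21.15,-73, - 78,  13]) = [ - 78, - 73, - 43.12,- 21.15,-18,3.98,  13,  34,59, 76]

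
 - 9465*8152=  - 77158680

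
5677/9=630 + 7/9 = 630.78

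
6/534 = 1/89 = 0.01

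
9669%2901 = 966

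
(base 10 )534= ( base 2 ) 1000010110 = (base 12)386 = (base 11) 446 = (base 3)201210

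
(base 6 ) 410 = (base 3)12120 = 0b10010110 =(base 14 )aa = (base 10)150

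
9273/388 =23 + 349/388 = 23.90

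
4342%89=70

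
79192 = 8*9899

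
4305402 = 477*9026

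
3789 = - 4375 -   -  8164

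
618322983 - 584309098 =34013885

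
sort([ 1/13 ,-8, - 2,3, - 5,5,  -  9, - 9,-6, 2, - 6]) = [ - 9,-9, - 8, - 6 , - 6,-5, - 2,  1/13,2,3, 5]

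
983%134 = 45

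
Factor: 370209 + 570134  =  109^1*8627^1 = 940343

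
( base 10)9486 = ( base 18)1b50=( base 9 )14010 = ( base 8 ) 22416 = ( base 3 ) 111000100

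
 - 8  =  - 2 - 6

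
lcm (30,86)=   1290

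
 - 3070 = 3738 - 6808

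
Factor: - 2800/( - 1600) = 2^( - 2)*7^1 = 7/4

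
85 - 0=85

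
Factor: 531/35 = 3^2*5^ ( - 1)*7^( - 1)*59^1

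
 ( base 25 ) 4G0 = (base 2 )101101010100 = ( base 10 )2900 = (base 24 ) 50K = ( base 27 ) 3QB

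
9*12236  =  110124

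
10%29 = 10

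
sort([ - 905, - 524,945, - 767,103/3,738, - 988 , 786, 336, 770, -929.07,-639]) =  [ - 988, - 929.07, - 905,  -  767, - 639,- 524, 103/3,336, 738,770 , 786, 945 ]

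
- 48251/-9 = 48251/9 = 5361.22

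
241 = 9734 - 9493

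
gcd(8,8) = 8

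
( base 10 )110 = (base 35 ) 35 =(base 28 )3Q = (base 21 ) 55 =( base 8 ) 156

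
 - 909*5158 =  -4688622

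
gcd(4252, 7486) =2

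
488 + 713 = 1201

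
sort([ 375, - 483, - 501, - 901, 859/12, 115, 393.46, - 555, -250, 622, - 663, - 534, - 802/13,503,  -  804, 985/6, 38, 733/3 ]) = [ - 901, - 804 , - 663, - 555, - 534, - 501, -483, - 250,-802/13,  38, 859/12, 115, 985/6,733/3,375, 393.46,503, 622 ] 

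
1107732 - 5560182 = -4452450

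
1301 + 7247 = 8548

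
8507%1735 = 1567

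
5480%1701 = 377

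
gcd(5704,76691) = 1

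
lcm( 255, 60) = 1020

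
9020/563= 16 +12/563 = 16.02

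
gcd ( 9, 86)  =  1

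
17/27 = 17/27 =0.63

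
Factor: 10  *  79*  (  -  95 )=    - 2^1*5^2*19^1*79^1 = -  75050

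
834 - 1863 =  - 1029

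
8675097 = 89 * 97473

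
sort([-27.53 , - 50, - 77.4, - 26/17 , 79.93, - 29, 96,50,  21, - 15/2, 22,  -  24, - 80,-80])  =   [ - 80, - 80, - 77.4 , - 50, -29, - 27.53, - 24, - 15/2 , -26/17 , 21,  22, 50,79.93, 96] 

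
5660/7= 808 + 4/7 = 808.57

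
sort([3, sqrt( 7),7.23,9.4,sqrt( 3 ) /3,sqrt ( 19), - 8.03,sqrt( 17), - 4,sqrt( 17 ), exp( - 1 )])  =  [-8.03, - 4 , exp( - 1), sqrt(3)/3,sqrt(7 ),3,sqrt(17),sqrt(17),sqrt( 19 ),7.23, 9.4]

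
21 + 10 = 31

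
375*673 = 252375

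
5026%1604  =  214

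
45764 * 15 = 686460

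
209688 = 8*26211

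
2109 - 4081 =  - 1972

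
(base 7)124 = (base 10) 67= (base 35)1w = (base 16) 43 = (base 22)31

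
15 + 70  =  85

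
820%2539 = 820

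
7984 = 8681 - 697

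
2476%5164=2476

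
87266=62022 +25244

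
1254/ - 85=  - 1254/85=- 14.75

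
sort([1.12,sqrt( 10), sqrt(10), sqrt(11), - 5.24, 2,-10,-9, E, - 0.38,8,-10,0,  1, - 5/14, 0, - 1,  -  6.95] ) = [ - 10,-10,- 9,-6.95, - 5.24 , - 1,-0.38, - 5/14,0,  0,1, 1.12, 2,E,sqrt(10 ),sqrt(10 ),sqrt (11),8 ]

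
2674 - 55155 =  - 52481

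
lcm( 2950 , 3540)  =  17700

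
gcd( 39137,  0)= 39137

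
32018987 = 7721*4147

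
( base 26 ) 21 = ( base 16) 35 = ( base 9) 58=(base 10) 53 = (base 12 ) 45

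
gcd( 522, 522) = 522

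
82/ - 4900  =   - 41/2450 = - 0.02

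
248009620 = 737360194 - 489350574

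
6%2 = 0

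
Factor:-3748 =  - 2^2*937^1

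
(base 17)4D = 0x51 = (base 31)2J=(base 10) 81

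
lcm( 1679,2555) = 58765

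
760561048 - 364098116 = 396462932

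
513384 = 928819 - 415435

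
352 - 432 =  - 80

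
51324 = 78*658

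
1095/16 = 68 + 7/16 = 68.44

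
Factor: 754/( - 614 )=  - 13^1*29^1*307^( - 1) =- 377/307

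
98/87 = 1 + 11/87= 1.13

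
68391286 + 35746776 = 104138062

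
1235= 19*65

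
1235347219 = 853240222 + 382106997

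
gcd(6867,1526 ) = 763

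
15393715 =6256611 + 9137104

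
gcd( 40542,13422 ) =6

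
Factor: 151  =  151^1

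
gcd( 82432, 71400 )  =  56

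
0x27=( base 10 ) 39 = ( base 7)54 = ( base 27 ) 1C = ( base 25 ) 1E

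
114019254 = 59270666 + 54748588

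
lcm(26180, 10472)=52360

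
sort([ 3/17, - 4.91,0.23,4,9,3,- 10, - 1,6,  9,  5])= [ - 10, - 4.91, - 1,3/17, 0.23,3,4,5, 6,9, 9 ]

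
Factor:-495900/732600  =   - 551/814= -2^ ( - 1 )*11^ (-1) * 19^1*29^1 * 37^( - 1 )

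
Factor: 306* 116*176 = 6247296= 2^7 * 3^2* 11^1*17^1 *29^1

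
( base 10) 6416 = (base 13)2BC7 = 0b1100100010000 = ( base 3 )22210122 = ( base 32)68g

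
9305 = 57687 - 48382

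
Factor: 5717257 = 7^1*13^1*62827^1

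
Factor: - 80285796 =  - 2^2*3^3*179^1*4153^1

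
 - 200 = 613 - 813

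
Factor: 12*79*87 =82476 = 2^2*3^2*29^1*  79^1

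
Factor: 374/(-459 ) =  - 22/27= - 2^1 * 3^( - 3 )*11^1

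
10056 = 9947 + 109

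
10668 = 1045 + 9623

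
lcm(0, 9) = 0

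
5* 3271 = 16355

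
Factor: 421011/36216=2^( - 3) * 3^1 * 31^1  =  93/8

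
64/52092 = 16/13023 = 0.00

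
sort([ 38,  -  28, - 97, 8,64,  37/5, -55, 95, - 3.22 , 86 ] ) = [ - 97, - 55, - 28, - 3.22, 37/5, 8,38,64 , 86, 95 ] 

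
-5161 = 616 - 5777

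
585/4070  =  117/814  =  0.14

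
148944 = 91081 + 57863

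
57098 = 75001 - 17903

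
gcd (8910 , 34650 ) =990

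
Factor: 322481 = 389^1*829^1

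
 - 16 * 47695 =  - 763120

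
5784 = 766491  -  760707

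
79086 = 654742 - 575656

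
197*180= 35460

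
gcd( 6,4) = 2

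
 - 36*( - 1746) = 62856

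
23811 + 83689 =107500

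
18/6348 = 3/1058  =  0.00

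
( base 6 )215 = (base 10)83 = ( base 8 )123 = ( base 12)6B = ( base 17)4f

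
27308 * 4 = 109232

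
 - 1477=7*(-211 ) 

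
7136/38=187+15/19 = 187.79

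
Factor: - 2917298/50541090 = - 1458649/25270545 = - 3^ ( - 1)*5^ ( - 1)*19^1 * 76771^1*1684703^(-1)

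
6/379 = 6/379 =0.02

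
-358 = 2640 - 2998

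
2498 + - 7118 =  - 4620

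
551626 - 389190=162436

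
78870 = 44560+34310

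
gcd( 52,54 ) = 2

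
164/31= 5 + 9/31 = 5.29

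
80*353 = 28240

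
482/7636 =241/3818=0.06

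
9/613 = 9/613 = 0.01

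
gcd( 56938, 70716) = 166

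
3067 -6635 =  - 3568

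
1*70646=70646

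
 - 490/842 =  - 1 + 176/421 = -0.58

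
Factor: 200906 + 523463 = 724369=   197^1* 3677^1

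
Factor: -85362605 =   -  5^1*17072521^1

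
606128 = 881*688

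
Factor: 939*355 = 333345 = 3^1 * 5^1*71^1 * 313^1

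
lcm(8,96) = 96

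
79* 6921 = 546759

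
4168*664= 2767552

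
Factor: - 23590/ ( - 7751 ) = 2^1*5^1*7^1*23^(-1 ) = 70/23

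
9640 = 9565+75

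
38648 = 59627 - 20979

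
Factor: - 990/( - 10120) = 9/92 = 2^( - 2) *3^2 * 23^( - 1) 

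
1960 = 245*8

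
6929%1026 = 773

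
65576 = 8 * 8197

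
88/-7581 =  - 1+7493/7581 = - 0.01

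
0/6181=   0 = 0.00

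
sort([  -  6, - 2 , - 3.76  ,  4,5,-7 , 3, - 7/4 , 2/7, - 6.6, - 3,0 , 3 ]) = [  -  7 , - 6.6,  -  6, - 3.76, - 3 , - 2 , - 7/4, 0,2/7,3, 3,4,5]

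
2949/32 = 92 + 5/32 = 92.16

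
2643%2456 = 187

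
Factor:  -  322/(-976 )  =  2^( - 3)*7^1*23^1*61^(-1) = 161/488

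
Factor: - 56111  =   - 11^1*5101^1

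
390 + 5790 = 6180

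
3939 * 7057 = 27797523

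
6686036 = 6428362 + 257674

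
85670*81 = 6939270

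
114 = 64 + 50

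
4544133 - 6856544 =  - 2312411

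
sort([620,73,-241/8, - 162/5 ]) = [ - 162/5, - 241/8 , 73, 620] 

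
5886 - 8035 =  - 2149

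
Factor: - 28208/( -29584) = 41^1 *43^( - 1 ) = 41/43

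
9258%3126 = 3006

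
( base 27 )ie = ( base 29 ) H7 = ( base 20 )150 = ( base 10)500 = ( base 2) 111110100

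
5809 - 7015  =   - 1206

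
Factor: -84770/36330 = -3^( - 1)*7^1 = -7/3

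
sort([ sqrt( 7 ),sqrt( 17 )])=[sqrt( 7),sqrt( 17)]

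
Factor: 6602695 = 5^1*11^1*120049^1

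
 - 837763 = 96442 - 934205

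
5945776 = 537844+5407932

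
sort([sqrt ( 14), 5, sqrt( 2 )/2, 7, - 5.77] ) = [ - 5.77 , sqrt ( 2 ) /2,sqrt( 14 ),5, 7 ] 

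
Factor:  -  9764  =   - 2^2*2441^1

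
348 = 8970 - 8622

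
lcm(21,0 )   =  0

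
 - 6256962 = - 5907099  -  349863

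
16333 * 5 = 81665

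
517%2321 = 517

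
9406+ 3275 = 12681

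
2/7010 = 1/3505 = 0.00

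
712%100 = 12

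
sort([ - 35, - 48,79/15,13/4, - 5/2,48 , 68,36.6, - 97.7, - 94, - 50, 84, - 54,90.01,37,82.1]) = [-97.7,  -  94,-54, - 50, - 48, - 35, - 5/2,13/4,79/15, 36.6, 37,48,68,82.1, 84 , 90.01 ] 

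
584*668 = 390112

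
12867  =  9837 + 3030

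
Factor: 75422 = 2^1*43^1*877^1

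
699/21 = 33  +  2/7 =33.29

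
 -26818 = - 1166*23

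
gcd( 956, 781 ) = 1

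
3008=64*47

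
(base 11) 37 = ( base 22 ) 1i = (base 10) 40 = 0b101000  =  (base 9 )44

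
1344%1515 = 1344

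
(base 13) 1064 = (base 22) 4FD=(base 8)4347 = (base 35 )1U4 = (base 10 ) 2279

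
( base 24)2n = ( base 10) 71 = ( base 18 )3H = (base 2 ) 1000111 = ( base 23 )32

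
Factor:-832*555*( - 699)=2^6*3^2*5^1*13^1*37^1*233^1=322770240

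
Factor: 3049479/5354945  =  3^2*5^(  -  1 )*47^(-1)*79^1*4289^1 * 22787^(  -  1)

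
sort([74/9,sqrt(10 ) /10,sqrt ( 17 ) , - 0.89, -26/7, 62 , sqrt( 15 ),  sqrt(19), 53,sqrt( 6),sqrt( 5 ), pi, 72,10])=[  -  26/7,-0.89, sqrt(10) /10, sqrt( 5)  ,  sqrt (6 ) , pi,sqrt (15), sqrt( 17) , sqrt ( 19), 74/9, 10, 53,62, 72 ] 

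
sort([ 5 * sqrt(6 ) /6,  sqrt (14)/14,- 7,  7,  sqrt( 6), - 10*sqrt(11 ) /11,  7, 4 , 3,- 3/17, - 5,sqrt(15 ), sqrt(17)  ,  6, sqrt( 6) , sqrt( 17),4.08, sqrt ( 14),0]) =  [-7, - 5, - 10*sqrt( 11 ) /11,- 3/17,0, sqrt( 14) /14,5*sqrt( 6) /6 , sqrt(6),sqrt(6),3,sqrt(14),sqrt(15 ),4,4.08,sqrt( 17),  sqrt ( 17),  6,7,7]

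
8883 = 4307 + 4576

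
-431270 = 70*(- 6161)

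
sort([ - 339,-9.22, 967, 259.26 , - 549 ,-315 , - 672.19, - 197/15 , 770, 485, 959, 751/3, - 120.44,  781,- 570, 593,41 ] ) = [ - 672.19, - 570, - 549 , - 339, -315, - 120.44,- 197/15, - 9.22, 41, 751/3 , 259.26, 485, 593,770, 781, 959, 967 ] 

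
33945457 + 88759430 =122704887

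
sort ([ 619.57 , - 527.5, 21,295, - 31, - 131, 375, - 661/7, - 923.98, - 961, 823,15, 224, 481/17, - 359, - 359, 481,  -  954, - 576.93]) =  [  -  961, - 954, - 923.98, - 576.93, - 527.5, - 359, - 359, - 131, - 661/7, - 31,15, 21,  481/17, 224  ,  295,375, 481, 619.57,823] 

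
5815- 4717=1098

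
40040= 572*70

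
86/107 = 86/107 = 0.80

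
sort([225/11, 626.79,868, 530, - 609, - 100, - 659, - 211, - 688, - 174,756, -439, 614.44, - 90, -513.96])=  [-688, - 659, - 609, - 513.96, - 439, -211, - 174, - 100, - 90, 225/11 , 530, 614.44,  626.79, 756,  868]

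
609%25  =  9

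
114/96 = 1 +3/16 = 1.19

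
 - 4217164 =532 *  ( - 7927)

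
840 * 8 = 6720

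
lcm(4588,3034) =188108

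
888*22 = 19536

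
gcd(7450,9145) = 5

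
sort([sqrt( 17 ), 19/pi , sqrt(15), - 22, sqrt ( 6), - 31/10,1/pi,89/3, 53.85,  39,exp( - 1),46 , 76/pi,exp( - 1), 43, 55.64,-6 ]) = [ - 22 , - 6,-31/10, 1/pi , exp( - 1 ),exp( - 1),sqrt( 6), sqrt(15 ), sqrt(17), 19/pi, 76/pi , 89/3, 39,43, 46, 53.85 , 55.64]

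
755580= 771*980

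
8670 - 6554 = 2116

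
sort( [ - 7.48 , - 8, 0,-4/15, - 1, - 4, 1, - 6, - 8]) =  [  -  8, - 8, -7.48, - 6, - 4, - 1, - 4/15,0, 1] 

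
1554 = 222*7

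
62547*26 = 1626222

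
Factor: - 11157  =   - 3^1*3719^1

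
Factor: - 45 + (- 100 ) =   -  5^1*29^1   =  - 145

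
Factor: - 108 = -2^2*3^3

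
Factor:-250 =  - 2^1*5^3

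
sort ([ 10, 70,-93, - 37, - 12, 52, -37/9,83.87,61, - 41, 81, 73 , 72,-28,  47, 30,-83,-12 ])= [-93,- 83 ,-41 , - 37, - 28, - 12,-12, - 37/9, 10, 30, 47,52, 61,70, 72,  73,  81, 83.87 ] 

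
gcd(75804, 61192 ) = 4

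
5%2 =1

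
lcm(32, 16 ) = 32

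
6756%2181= 213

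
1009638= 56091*18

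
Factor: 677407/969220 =2^ ( - 2) * 5^( - 1)*7^ (-2)*19^1*23^( - 1 ) * 43^ (  -  1)*101^1*353^1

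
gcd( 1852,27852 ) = 4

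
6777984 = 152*44592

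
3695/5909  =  3695/5909 = 0.63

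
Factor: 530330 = 2^1*5^1*181^1*293^1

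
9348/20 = 2337/5 = 467.40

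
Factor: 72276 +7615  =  7^1* 101^1*113^1 = 79891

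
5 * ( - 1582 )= - 7910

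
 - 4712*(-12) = 56544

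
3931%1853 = 225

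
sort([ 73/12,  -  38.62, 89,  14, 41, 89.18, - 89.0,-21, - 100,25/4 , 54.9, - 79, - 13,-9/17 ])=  [ - 100, - 89.0, - 79,-38.62, - 21, - 13, - 9/17,73/12,25/4, 14,41, 54.9,  89, 89.18]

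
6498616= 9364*694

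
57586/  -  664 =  - 87 + 91/332 = - 86.73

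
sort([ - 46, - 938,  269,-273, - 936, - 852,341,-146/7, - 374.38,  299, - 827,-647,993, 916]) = [ - 938, - 936, - 852, - 827, - 647, - 374.38, - 273,-46,  -  146/7, 269, 299,341,  916,  993]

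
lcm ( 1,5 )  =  5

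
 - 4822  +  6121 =1299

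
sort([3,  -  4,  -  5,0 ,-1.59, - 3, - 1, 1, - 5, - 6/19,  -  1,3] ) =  [ - 5, - 5, - 4, - 3 , - 1.59, - 1, - 1, - 6/19,0,1,3,3]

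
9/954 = 1/106  =  0.01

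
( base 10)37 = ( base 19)1I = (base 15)27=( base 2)100101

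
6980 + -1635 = 5345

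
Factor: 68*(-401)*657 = -2^2*3^2*17^1*73^1 * 401^1 = - 17915076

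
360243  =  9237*39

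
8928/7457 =1 + 1471/7457 = 1.20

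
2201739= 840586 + 1361153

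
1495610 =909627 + 585983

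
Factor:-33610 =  -2^1*  5^1  *  3361^1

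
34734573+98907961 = 133642534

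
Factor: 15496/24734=2^2*13^1*83^( - 1) = 52/83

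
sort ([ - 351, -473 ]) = [  -  473, - 351] 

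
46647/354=131 + 91/118  =  131.77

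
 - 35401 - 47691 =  - 83092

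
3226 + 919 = 4145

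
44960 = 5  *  8992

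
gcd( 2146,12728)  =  74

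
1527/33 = 509/11 = 46.27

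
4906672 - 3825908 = 1080764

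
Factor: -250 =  - 2^1*5^3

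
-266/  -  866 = 133/433 = 0.31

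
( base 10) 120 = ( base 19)66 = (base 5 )440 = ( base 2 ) 1111000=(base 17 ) 71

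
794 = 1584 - 790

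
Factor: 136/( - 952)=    - 7^( - 1) =- 1/7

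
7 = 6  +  1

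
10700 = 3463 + 7237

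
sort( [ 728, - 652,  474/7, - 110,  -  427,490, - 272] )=[- 652, - 427, - 272,- 110,474/7, 490, 728] 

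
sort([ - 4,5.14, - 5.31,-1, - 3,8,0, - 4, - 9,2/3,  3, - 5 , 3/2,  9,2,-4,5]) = [-9, - 5.31, - 5,-4,- 4, - 4, -3, - 1,0,2/3,3/2,2, 3,5 , 5.14,8,9]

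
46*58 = 2668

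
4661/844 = 5 +441/844 = 5.52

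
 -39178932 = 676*(- 57957 ) 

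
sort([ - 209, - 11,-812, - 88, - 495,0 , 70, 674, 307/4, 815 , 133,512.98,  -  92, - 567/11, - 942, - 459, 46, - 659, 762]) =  [ - 942,-812,-659, - 495,-459, - 209,  -  92 ,-88,  -  567/11,-11 , 0,46,70,307/4, 133,512.98, 674, 762,815]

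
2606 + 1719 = 4325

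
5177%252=137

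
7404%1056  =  12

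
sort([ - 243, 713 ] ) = [ - 243, 713]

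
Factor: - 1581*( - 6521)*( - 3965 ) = -3^1*5^1*13^1*17^1*  31^1*61^1 * 6521^1 = - 40877964465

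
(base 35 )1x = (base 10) 68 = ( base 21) 35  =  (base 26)2g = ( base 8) 104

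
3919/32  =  122 + 15/32 = 122.47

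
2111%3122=2111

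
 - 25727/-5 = 25727/5 =5145.40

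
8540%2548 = 896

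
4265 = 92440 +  - 88175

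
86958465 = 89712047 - 2753582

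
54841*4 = 219364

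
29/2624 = 29/2624 = 0.01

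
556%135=16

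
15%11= 4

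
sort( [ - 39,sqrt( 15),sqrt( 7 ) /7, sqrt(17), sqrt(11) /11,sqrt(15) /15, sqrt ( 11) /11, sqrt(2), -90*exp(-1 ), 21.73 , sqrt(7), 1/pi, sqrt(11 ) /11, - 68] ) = [ - 68, - 39, - 90*exp( - 1 ),sqrt(15 ) /15,sqrt( 11) /11, sqrt(11 )/11,sqrt( 11 ) /11, 1/pi , sqrt(7)/7, sqrt (2 ),sqrt( 7), sqrt(15 ),sqrt(17), 21.73 ]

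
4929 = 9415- 4486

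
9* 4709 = 42381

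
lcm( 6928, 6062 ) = 48496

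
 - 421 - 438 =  - 859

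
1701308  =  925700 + 775608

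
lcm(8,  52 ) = 104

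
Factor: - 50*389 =-2^1*5^2*389^1 =-  19450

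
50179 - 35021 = 15158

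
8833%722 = 169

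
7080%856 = 232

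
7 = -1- - 8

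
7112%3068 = 976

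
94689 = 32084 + 62605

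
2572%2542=30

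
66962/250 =33481/125 = 267.85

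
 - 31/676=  - 1 + 645/676 = -  0.05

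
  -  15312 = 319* ( - 48 ) 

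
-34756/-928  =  37+105/232 = 37.45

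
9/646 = 9/646 = 0.01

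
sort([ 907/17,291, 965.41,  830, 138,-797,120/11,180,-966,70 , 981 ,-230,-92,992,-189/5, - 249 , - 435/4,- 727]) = [-966, - 797,-727,-249, - 230, - 435/4, - 92, -189/5,120/11,  907/17,70,138,180,291,830,965.41,  981, 992 ]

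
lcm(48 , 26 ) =624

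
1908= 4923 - 3015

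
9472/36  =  2368/9 = 263.11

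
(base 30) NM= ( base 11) 598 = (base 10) 712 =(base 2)1011001000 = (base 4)23020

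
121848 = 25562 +96286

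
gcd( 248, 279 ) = 31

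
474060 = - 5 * ( -94812)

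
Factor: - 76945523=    - 151^1*509573^1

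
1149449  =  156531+992918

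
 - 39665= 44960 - 84625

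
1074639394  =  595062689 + 479576705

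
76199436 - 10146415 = 66053021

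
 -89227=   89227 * ( - 1 ) 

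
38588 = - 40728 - -79316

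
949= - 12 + 961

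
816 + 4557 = 5373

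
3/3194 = 3/3194 = 0.00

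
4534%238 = 12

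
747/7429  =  747/7429 = 0.10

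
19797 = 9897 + 9900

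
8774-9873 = -1099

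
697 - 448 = 249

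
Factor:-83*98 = - 8134 = - 2^1*7^2*83^1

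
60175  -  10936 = 49239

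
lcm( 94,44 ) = 2068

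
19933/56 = 355  +  53/56  =  355.95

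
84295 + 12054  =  96349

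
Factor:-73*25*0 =0^1 = 0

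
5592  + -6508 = -916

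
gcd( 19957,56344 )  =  1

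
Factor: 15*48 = 2^4*3^2*5^1 = 720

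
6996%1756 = 1728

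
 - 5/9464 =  - 1 + 9459/9464 = - 0.00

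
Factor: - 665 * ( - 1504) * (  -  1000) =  - 2^8*5^4*7^1*19^1*47^1 = -1000160000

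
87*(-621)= - 54027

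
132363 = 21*6303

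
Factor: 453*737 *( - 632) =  - 2^3 *3^1*11^1*67^1*79^1 *151^1 = - 211000152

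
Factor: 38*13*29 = 2^1*13^1*19^1*29^1 = 14326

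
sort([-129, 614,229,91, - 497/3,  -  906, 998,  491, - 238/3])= [ - 906, - 497/3 , - 129,-238/3,91 , 229, 491 , 614,998] 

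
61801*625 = 38625625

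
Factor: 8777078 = 2^1*  4388539^1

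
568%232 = 104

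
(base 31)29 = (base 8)107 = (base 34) 23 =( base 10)71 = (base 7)131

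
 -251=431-682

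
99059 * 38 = 3764242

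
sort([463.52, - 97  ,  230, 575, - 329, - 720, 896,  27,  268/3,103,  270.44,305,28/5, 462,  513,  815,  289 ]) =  [ - 720, - 329,- 97,  28/5, 27, 268/3,  103, 230, 270.44, 289, 305,462,  463.52,513,575,815, 896]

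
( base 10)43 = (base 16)2B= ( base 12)37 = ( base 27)1g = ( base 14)31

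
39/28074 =13/9358 = 0.00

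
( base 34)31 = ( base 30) 3d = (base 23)4b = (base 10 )103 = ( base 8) 147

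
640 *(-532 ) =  - 340480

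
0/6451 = 0 = 0.00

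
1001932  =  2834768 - 1832836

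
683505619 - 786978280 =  - 103472661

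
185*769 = 142265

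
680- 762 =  - 82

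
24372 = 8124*3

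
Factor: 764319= 3^1*254773^1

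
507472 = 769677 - 262205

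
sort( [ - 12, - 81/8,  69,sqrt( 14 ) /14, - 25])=[ - 25, - 12, - 81/8,sqrt( 14 ) /14, 69] 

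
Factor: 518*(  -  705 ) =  - 365190 = - 2^1*3^1*5^1*7^1*37^1 * 47^1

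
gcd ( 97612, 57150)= 2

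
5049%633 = 618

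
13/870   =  13/870 = 0.01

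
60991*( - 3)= - 182973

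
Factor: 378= 2^1*3^3*7^1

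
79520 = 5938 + 73582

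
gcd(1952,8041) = 1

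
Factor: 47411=7^1*13^1  *521^1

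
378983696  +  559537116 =938520812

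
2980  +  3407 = 6387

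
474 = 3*158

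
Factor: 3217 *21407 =3217^1* 21407^1 = 68866319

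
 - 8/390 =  - 4/195 = - 0.02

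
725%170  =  45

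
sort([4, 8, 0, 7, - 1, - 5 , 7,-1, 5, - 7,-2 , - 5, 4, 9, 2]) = [ - 7, -5,- 5 , - 2, - 1, - 1,0, 2, 4  ,  4, 5,7,7 , 8, 9]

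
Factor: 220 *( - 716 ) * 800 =-2^9*5^3*11^1 * 179^1 = - 126016000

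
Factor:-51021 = -3^2*5669^1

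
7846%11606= 7846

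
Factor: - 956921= -7^2*59^1 * 331^1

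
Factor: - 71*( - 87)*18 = 111186 = 2^1*3^3*29^1*71^1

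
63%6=3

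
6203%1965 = 308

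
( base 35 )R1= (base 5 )12241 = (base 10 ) 946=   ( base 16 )3B2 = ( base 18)2ga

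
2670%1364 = 1306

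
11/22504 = 11/22504 = 0.00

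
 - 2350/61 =-39  +  29/61= - 38.52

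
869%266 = 71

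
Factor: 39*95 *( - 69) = - 3^2*5^1 * 13^1*19^1  *  23^1 = - 255645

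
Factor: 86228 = 2^2*21557^1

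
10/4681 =10/4681  =  0.00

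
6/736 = 3/368 = 0.01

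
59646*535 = 31910610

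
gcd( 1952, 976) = 976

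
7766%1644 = 1190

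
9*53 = 477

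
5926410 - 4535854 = 1390556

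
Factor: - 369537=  - 3^1*7^1*17597^1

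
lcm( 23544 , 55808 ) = 1506816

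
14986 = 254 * 59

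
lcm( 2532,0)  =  0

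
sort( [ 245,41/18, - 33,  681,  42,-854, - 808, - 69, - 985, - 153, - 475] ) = [ - 985, - 854, - 808,  -  475, - 153 , - 69, -33, 41/18,42, 245,681]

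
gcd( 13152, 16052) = 4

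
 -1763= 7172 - 8935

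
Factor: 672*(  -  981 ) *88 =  - 2^8*3^3*7^1 *11^1*109^1 = -  58012416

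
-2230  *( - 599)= 1335770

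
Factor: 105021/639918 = 2^(  -  1 ) * 7^1 * 73^(-1 )*487^( - 1)*1667^1 = 11669/71102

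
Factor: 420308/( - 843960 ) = - 2^(-1 )*3^( - 1 ) *5^( - 1 ) * 7^1*13^ ( - 1)*17^1*541^( - 1 ) * 883^1 = - 105077/210990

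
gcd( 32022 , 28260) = 18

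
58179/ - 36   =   -1617 + 11/12=-1616.08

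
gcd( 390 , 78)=78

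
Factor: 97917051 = 3^1* 19^1*137^1*12539^1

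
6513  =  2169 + 4344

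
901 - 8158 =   -  7257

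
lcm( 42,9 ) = 126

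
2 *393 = 786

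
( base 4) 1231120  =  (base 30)7NA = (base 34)61U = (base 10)7000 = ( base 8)15530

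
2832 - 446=2386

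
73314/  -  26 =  - 2820  +  3/13= -2819.77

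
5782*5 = 28910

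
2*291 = 582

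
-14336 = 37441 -51777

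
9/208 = 9/208=0.04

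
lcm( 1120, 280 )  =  1120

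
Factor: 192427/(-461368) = - 2^( - 3 )* 101^(  -  1 )*337^1 = - 337/808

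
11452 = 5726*2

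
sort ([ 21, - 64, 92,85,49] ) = [-64, 21, 49,85, 92] 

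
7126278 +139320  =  7265598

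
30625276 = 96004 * 319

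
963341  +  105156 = 1068497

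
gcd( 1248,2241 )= 3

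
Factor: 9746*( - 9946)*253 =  - 2^2*11^2*23^1*443^1*  4973^1  =  - 24524230148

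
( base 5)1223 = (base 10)188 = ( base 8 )274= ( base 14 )d6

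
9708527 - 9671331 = 37196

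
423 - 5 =418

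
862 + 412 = 1274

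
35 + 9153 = 9188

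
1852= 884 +968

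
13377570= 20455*654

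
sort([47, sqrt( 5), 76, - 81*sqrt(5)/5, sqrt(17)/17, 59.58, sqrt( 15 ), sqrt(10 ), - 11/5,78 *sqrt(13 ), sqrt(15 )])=[ - 81 * sqrt( 5 ) /5, - 11/5,sqrt( 17)/17, sqrt( 5),  sqrt( 10),sqrt( 15),sqrt( 15), 47, 59.58, 76,78* sqrt(13 )]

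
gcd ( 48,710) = 2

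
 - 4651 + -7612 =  - 12263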